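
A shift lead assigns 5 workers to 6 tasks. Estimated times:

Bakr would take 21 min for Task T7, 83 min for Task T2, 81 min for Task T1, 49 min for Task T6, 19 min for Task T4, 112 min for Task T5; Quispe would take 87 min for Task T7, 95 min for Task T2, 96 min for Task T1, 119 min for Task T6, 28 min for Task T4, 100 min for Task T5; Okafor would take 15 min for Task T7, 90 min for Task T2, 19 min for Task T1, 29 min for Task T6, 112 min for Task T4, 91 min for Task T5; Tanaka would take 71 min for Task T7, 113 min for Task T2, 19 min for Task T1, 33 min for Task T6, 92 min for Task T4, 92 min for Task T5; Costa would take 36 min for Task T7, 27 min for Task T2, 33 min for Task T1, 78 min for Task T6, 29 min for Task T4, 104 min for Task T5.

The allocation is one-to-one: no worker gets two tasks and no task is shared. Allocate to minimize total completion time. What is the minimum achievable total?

Optimal: Bakr→Task T7 (21 min), Quispe→Task T4 (28 min), Okafor→Task T6 (29 min), Tanaka→Task T1 (19 min), Costa→Task T2 (27 min) — total 21+28+29+19+27 = 124 min.
Row-greedy (each worker in turn takes its cheapest remaining task) gives 185 min, worse by 61.

Min total: 124 min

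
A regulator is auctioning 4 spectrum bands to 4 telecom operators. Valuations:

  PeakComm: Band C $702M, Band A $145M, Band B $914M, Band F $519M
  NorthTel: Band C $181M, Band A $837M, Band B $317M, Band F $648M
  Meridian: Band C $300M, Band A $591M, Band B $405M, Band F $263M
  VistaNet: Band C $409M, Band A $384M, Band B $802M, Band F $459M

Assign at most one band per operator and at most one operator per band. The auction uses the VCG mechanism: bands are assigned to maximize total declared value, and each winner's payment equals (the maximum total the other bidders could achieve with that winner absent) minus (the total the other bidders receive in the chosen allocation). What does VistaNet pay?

Efficient allocation: PeakComm→Band C ($702M), NorthTel→Band F ($648M), Meridian→Band A ($591M), VistaNet→Band B ($802M); total welfare W = $2743M.
VistaNet receives Band B at value $802M, so the others get W − 802 = $1941M.
Without VistaNet: best allocation of the remaining 3 bidders over all 4 bands is PeakComm→Band B ($914M), NorthTel→Band F ($648M), Meridian→Band A ($591M), total $2153M.
VCG payment = (others' best without VistaNet) − (others' welfare with VistaNet) = 2153 − 1941 = $212M.

VistaNet pays $212M.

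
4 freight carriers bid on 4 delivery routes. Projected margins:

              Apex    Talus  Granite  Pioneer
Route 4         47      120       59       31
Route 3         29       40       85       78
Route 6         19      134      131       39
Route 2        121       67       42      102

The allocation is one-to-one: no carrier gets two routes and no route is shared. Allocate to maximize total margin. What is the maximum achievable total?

Maximum total: $450k

This is a one-to-one assignment (maximum-weight bipartite matching).
Optimal: Apex→Route 2 ($121k), Talus→Route 4 ($120k), Granite→Route 6 ($131k), Pioneer→Route 3 ($78k) — total 121+120+131+78 = $450k.
Row-greedy (each carrier in turn takes its best remaining route) gives $371k, worse by 79.
Swapping Granite↔Talus (Granite→Route 4 $59k, Talus→Route 6 $134k) loses 58.
No other one-to-one assignment exceeds $450k.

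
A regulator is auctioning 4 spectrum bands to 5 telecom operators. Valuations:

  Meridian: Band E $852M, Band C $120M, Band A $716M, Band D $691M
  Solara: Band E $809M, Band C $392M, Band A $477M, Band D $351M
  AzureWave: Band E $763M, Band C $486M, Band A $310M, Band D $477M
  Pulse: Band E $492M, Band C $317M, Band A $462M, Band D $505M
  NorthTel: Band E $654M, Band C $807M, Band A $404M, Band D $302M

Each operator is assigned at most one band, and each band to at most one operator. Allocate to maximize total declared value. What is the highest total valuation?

Optimal: Solara→Band E ($809M), NorthTel→Band C ($807M), Meridian→Band A ($716M), Pulse→Band D ($505M) — total 809+807+716+505 = $2837M.
Column-greedy (each band in turn goes to its best remaining operator) gives $2641M, worse by 196.
Next-best assignment: Solara→Band E, NorthTel→Band C, Meridian→Band A, AzureWave→Band D = $2809M.

Maximum total: $2837M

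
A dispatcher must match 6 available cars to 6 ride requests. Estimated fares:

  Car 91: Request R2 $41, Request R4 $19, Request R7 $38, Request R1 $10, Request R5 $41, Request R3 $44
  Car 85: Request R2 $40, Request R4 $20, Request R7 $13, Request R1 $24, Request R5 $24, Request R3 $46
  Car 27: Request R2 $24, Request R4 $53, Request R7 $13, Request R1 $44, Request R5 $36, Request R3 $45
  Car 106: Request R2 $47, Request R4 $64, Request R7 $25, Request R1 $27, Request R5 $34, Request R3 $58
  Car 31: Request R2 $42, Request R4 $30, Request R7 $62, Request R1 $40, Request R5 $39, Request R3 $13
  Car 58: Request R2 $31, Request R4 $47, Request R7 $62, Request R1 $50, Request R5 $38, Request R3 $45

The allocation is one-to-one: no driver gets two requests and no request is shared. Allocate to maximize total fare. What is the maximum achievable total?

Maximum total: $304

Optimal: Car 91→Request R5 ($41), Car 85→Request R2 ($40), Car 27→Request R4 ($53), Car 106→Request R3 ($58), Car 31→Request R7 ($62), Car 58→Request R1 ($50) — total 41+40+53+58+62+50 = $304.
Max-entry greedy (repeatedly take the single best remaining cell) gives $299, worse by 5.
Checked against all permutations: $304 is optimal.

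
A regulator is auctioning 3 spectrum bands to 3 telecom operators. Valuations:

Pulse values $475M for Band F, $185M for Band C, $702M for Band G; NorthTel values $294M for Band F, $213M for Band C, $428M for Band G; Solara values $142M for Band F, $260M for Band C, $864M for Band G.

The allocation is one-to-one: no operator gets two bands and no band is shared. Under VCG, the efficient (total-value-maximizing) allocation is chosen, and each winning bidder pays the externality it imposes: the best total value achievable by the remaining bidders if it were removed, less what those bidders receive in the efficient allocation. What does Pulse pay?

Efficient allocation: Pulse→Band F ($475M), NorthTel→Band C ($213M), Solara→Band G ($864M); total welfare W = $1552M.
Pulse receives Band F at value $475M, so the others get W − 475 = $1077M.
Without Pulse: best allocation of the remaining 2 bidders over all 3 bands is NorthTel→Band F ($294M), Solara→Band G ($864M), total $1158M.
VCG payment = (others' best without Pulse) − (others' welfare with Pulse) = 1158 − 1077 = $81M.

Pulse pays $81M.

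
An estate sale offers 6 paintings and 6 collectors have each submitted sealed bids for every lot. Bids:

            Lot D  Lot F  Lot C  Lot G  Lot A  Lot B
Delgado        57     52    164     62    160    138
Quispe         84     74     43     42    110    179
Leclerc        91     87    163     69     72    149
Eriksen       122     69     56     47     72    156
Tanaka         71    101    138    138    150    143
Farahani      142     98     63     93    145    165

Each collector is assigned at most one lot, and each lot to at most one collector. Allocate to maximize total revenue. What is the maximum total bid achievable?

Maximum total: $860

Optimal: Delgado→Lot A ($160), Quispe→Lot B ($179), Leclerc→Lot C ($163), Eriksen→Lot D ($122), Tanaka→Lot G ($138), Farahani→Lot F ($98) — total 160+179+163+122+138+98 = $860.
Max-entry greedy (repeatedly take the single best remaining cell) gives $769, worse by 91.
Swapping Eriksen↔Farahani (Eriksen→Lot F $69, Farahani→Lot D $142) loses 9.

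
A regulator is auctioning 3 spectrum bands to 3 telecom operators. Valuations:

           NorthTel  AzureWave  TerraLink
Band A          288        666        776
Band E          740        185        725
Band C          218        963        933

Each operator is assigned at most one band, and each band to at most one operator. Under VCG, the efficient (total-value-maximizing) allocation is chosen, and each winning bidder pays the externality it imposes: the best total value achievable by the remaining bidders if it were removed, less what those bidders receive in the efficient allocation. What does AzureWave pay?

AzureWave pays $157M.

Efficient allocation: NorthTel→Band E ($740M), AzureWave→Band C ($963M), TerraLink→Band A ($776M); total welfare W = $2479M.
AzureWave receives Band C at value $963M, so the others get W − 963 = $1516M.
Without AzureWave: best allocation of the remaining 2 bidders over all 3 bands is NorthTel→Band E ($740M), TerraLink→Band C ($933M), total $1673M.
VCG payment = (others' best without AzureWave) − (others' welfare with AzureWave) = 1673 − 1516 = $157M.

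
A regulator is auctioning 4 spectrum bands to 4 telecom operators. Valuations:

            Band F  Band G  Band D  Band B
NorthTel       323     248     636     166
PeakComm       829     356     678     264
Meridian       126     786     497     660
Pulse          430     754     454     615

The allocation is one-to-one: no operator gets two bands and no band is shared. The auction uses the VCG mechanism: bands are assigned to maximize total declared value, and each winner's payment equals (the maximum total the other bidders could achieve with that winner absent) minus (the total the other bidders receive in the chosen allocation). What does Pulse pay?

Pulse pays $126M.

Efficient allocation: NorthTel→Band D ($636M), PeakComm→Band F ($829M), Meridian→Band B ($660M), Pulse→Band G ($754M); total welfare W = $2879M.
Pulse receives Band G at value $754M, so the others get W − 754 = $2125M.
Without Pulse: best allocation of the remaining 3 bidders over all 4 bands is NorthTel→Band D ($636M), PeakComm→Band F ($829M), Meridian→Band G ($786M), total $2251M.
VCG payment = (others' best without Pulse) − (others' welfare with Pulse) = 2251 − 2125 = $126M.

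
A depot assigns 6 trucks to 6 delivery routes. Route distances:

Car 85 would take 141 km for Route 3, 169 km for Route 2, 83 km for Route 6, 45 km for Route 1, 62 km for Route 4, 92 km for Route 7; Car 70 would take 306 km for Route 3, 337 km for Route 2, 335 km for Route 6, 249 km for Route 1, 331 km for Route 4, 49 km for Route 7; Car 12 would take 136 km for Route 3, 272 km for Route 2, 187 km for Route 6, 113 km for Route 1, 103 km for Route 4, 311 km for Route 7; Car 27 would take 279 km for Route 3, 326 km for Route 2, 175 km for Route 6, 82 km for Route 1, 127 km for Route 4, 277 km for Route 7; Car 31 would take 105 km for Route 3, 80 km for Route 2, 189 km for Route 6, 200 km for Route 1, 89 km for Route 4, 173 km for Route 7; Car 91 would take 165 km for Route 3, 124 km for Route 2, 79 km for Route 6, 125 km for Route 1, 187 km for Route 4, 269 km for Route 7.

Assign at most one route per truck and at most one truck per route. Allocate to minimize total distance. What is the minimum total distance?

Treat this as an assignment problem: match each truck to one route.
Optimal: Car 85→Route 4 (62 km), Car 70→Route 7 (49 km), Car 12→Route 3 (136 km), Car 27→Route 1 (82 km), Car 31→Route 2 (80 km), Car 91→Route 6 (79 km) — total 62+49+136+82+80+79 = 488 km.
Min-entry greedy (repeatedly take the single cheapest remaining cell) gives 635 km, worse by 147.

Min total: 488 km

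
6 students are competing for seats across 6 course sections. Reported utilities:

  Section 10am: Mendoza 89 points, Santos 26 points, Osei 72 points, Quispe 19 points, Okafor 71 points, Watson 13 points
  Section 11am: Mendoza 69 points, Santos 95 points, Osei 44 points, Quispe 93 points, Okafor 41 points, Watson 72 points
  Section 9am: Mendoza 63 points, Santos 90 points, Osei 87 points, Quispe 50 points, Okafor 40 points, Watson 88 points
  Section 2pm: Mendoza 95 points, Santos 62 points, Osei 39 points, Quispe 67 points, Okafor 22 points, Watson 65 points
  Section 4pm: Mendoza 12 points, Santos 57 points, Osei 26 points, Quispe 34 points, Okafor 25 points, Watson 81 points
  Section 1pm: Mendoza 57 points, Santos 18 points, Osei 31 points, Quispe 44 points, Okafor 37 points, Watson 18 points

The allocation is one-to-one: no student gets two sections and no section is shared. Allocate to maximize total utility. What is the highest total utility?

Optimal: Mendoza→Section 2pm (95 points), Santos→Section 11am (95 points), Osei→Section 9am (87 points), Quispe→Section 1pm (44 points), Okafor→Section 10am (71 points), Watson→Section 4pm (81 points) — total 95+95+87+44+71+81 = 473 points.
Swapping Osei↔Okafor (Osei→Section 10am 72 points, Okafor→Section 9am 40 points) loses 46.
Every other assignment is strictly worse.

Max total: 473 points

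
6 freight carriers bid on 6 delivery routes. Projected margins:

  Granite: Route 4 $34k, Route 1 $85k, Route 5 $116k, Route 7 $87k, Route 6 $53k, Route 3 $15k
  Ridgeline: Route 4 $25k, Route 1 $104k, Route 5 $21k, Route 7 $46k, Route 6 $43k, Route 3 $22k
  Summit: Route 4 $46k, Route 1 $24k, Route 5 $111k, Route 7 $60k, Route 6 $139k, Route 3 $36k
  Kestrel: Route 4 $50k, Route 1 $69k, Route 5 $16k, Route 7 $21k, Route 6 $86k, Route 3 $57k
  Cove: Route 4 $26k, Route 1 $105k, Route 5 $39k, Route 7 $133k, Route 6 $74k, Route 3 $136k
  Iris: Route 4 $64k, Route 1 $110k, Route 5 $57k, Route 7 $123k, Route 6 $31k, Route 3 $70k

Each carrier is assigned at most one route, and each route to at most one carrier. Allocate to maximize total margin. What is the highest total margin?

Max total: $668k

Optimal: Granite→Route 5 ($116k), Ridgeline→Route 1 ($104k), Summit→Route 6 ($139k), Kestrel→Route 4 ($50k), Cove→Route 3 ($136k), Iris→Route 7 ($123k) — total 116+104+139+50+136+123 = $668k.
Column-greedy (each route in turn goes to its best remaining carrier) gives $453k, worse by 215.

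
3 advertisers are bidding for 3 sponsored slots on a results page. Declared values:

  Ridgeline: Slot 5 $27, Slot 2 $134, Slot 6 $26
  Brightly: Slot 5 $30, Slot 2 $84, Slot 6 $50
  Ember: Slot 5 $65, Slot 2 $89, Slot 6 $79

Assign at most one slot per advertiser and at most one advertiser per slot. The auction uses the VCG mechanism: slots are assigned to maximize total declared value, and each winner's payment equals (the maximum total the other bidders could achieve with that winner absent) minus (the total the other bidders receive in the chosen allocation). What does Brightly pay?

Brightly pays $14.

Efficient allocation: Ridgeline→Slot 2 ($134), Brightly→Slot 6 ($50), Ember→Slot 5 ($65); total welfare W = $249.
Brightly receives Slot 6 at value $50, so the others get W − 50 = $199.
Without Brightly: best allocation of the remaining 2 bidders over all 3 slots is Ridgeline→Slot 2 ($134), Ember→Slot 6 ($79), total $213.
VCG payment = (others' best without Brightly) − (others' welfare with Brightly) = 213 − 199 = $14.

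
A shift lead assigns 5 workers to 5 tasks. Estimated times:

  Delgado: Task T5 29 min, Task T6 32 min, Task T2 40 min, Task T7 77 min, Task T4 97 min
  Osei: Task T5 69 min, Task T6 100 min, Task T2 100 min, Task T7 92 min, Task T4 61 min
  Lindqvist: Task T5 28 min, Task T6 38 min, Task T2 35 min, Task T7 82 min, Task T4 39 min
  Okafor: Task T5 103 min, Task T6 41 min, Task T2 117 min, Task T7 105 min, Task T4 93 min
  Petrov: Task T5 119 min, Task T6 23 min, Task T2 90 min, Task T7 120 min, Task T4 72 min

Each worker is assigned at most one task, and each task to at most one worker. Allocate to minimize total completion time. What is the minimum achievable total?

Minimum total: 253 min

This is the linear assignment problem.
Optimal: Delgado→Task T5 (29 min), Osei→Task T4 (61 min), Lindqvist→Task T2 (35 min), Okafor→Task T7 (105 min), Petrov→Task T6 (23 min) — total 29+61+35+105+23 = 253 min.
Next-best assignment: Delgado→Task T2, Osei→Task T4, Lindqvist→Task T5, Okafor→Task T7, Petrov→Task T6 = 257 min.
Swapping Osei↔Okafor (Osei→Task T7 92 min, Okafor→Task T4 93 min) adds 19.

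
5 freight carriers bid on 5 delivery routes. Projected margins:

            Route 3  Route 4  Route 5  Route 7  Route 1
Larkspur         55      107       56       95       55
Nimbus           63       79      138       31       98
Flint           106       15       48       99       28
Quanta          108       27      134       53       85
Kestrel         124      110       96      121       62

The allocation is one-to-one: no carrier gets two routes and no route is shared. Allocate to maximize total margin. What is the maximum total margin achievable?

This is the linear assignment problem.
Optimal: Larkspur→Route 4 ($107k), Nimbus→Route 1 ($98k), Flint→Route 3 ($106k), Quanta→Route 5 ($134k), Kestrel→Route 7 ($121k) — total 107+98+106+134+121 = $566k.
Max-entry greedy (repeatedly take the single best remaining cell) gives $553k, worse by 13.

Maximum total: $566k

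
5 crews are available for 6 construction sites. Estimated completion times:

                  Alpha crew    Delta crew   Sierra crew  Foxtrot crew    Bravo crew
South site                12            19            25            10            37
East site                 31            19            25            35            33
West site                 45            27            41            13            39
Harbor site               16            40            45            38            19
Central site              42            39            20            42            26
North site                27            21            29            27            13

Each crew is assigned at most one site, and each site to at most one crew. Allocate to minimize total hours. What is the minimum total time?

Optimal: Alpha crew→South site (12 hours), Delta crew→East site (19 hours), Sierra crew→Central site (20 hours), Foxtrot crew→West site (13 hours), Bravo crew→North site (13 hours) — total 12+19+20+13+13 = 77 hours.
Next-best assignment: Alpha crew→Harbor site, Delta crew→East site, Sierra crew→Central site, Foxtrot crew→South site, Bravo crew→North site = 78 hours.
No other one-to-one assignment undercuts 77 hours.

Minimum total: 77 hours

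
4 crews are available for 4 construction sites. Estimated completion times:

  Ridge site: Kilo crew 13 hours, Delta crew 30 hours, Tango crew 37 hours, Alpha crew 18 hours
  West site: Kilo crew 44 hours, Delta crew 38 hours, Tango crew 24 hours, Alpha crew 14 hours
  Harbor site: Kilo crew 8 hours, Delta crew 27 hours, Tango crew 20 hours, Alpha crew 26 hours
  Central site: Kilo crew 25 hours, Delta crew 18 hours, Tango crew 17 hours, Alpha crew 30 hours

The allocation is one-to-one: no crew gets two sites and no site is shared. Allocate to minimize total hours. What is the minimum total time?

Minimum total: 65 hours

Optimal: Kilo crew→Ridge site (13 hours), Delta crew→Central site (18 hours), Tango crew→Harbor site (20 hours), Alpha crew→West site (14 hours) — total 13+18+20+14 = 65 hours.
Row-greedy (each crew in turn takes its cheapest remaining site) gives 68 hours, worse by 3.
Next-best assignment: Kilo crew→Harbor site, Delta crew→Central site, Tango crew→West site, Alpha crew→Ridge site = 68 hours.
Swapping Kilo crew↔Tango crew (Kilo crew→Harbor site 8 hours, Tango crew→Ridge site 37 hours) adds 12.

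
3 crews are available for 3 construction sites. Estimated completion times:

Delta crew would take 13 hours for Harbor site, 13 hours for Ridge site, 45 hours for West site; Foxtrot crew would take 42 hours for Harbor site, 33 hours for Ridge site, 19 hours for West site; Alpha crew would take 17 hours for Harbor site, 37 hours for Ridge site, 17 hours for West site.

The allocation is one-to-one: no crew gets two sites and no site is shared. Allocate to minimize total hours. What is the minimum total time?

Min total: 49 hours

Optimal: Delta crew→Ridge site (13 hours), Foxtrot crew→West site (19 hours), Alpha crew→Harbor site (17 hours) — total 13+19+17 = 49 hours.
Min-entry greedy (repeatedly take the single cheapest remaining cell) gives 63 hours, worse by 14.
Every other assignment is strictly worse.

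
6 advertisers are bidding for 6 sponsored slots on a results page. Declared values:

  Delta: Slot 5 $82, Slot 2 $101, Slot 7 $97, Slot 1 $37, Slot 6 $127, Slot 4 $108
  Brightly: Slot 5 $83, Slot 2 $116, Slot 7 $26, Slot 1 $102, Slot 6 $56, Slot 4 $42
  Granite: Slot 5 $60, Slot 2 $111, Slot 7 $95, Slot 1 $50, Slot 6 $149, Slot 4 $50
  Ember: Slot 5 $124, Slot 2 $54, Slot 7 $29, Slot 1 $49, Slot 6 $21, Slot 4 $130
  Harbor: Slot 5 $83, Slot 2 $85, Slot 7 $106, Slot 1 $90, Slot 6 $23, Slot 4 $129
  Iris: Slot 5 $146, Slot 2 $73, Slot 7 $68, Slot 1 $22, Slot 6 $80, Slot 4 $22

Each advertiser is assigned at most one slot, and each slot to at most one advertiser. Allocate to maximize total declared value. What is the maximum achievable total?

Optimal: Delta→Slot 2 ($101), Brightly→Slot 1 ($102), Granite→Slot 6 ($149), Ember→Slot 4 ($130), Harbor→Slot 7 ($106), Iris→Slot 5 ($146) — total 101+102+149+130+106+146 = $734.
Max-entry greedy (repeatedly take the single best remaining cell) gives $684, worse by 50.
Checked against all permutations: $734 is optimal.

Max total: $734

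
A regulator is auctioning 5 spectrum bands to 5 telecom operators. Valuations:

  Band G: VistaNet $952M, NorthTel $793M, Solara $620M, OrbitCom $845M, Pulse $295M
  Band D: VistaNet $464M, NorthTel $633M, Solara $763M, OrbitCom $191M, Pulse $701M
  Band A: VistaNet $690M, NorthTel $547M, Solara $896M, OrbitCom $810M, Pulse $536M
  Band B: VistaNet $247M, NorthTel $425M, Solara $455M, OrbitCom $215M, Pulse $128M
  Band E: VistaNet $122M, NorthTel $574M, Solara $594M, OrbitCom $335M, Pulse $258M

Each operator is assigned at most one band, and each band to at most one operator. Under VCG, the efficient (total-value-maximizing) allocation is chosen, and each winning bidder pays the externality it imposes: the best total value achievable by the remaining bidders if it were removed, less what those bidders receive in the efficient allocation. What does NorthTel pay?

Efficient allocation: VistaNet→Band G ($952M), NorthTel→Band E ($574M), Solara→Band B ($455M), OrbitCom→Band A ($810M), Pulse→Band D ($701M); total welfare W = $3492M.
NorthTel receives Band E at value $574M, so the others get W − 574 = $2918M.
Without NorthTel: best allocation of the remaining 4 bidders over all 5 bands is VistaNet→Band G ($952M), Solara→Band E ($594M), OrbitCom→Band A ($810M), Pulse→Band D ($701M), total $3057M.
VCG payment = (others' best without NorthTel) − (others' welfare with NorthTel) = 3057 − 2918 = $139M.

NorthTel pays $139M.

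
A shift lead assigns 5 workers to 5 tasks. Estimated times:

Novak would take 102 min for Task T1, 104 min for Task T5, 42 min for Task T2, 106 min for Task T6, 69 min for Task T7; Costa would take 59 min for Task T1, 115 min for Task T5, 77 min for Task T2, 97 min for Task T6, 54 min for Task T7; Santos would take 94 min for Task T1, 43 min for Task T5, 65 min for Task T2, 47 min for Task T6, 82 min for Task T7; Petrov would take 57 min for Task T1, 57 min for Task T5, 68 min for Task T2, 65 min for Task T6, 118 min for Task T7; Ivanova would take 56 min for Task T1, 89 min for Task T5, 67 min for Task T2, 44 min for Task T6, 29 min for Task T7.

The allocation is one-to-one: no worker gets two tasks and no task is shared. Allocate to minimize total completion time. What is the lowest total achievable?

Optimal: Novak→Task T2 (42 min), Costa→Task T1 (59 min), Santos→Task T6 (47 min), Petrov→Task T5 (57 min), Ivanova→Task T7 (29 min) — total 42+59+47+57+29 = 234 min.
Min-entry greedy (repeatedly take the single cheapest remaining cell) gives 268 min, worse by 34.
Next-best assignment: Novak→Task T2, Costa→Task T1, Santos→Task T5, Petrov→Task T6, Ivanova→Task T7 = 238 min.

Minimum total: 234 min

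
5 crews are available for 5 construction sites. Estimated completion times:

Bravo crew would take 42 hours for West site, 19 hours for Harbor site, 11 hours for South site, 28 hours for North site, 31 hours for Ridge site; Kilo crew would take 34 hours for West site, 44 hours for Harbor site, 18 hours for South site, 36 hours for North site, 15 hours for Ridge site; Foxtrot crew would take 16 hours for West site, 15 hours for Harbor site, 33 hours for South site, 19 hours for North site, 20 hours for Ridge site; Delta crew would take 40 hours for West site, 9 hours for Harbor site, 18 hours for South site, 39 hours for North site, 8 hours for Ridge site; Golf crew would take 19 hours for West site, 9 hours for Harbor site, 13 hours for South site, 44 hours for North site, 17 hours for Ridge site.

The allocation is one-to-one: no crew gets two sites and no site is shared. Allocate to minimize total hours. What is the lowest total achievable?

Optimal: Bravo crew→South site (11 hours), Kilo crew→Ridge site (15 hours), Foxtrot crew→North site (19 hours), Delta crew→Harbor site (9 hours), Golf crew→West site (19 hours) — total 11+15+19+9+19 = 73 hours.
Row-greedy (each crew in turn takes its cheapest remaining site) gives 99 hours, worse by 26.

Minimum total: 73 hours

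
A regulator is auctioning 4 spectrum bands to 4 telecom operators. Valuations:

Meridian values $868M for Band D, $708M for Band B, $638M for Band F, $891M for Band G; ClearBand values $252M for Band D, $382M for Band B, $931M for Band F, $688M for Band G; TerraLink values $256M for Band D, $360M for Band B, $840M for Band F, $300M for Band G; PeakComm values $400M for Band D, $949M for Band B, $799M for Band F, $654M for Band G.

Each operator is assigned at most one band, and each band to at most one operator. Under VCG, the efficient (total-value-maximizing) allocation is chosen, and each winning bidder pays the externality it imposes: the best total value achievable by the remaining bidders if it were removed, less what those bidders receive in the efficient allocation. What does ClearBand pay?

ClearBand pays $23M.

Efficient allocation: Meridian→Band D ($868M), ClearBand→Band G ($688M), TerraLink→Band F ($840M), PeakComm→Band B ($949M); total welfare W = $3345M.
ClearBand receives Band G at value $688M, so the others get W − 688 = $2657M.
Without ClearBand: best allocation of the remaining 3 bidders over all 4 bands is Meridian→Band G ($891M), TerraLink→Band F ($840M), PeakComm→Band B ($949M), total $2680M.
VCG payment = (others' best without ClearBand) − (others' welfare with ClearBand) = 2680 − 2657 = $23M.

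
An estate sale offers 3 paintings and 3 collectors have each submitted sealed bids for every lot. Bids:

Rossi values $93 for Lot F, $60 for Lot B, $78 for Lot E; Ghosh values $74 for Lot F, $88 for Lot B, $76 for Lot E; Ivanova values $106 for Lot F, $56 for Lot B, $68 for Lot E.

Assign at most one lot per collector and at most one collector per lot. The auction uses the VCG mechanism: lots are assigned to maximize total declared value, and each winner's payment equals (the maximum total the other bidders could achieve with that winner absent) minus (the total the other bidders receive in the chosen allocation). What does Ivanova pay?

Ivanova pays $15.

Efficient allocation: Rossi→Lot E ($78), Ghosh→Lot B ($88), Ivanova→Lot F ($106); total welfare W = $272.
Ivanova receives Lot F at value $106, so the others get W − 106 = $166.
Without Ivanova: best allocation of the remaining 2 bidders over all 3 lots is Rossi→Lot F ($93), Ghosh→Lot B ($88), total $181.
VCG payment = (others' best without Ivanova) − (others' welfare with Ivanova) = 181 − 166 = $15.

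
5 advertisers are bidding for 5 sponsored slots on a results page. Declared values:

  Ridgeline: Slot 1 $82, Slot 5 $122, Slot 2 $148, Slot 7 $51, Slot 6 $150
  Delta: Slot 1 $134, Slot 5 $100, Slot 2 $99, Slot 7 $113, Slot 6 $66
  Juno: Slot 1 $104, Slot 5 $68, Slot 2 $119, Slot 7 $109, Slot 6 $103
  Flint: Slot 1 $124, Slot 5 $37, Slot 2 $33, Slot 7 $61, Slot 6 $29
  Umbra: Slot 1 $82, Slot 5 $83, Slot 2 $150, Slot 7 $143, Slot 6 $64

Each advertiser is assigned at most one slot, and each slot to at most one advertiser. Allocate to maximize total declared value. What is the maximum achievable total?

Optimal: Ridgeline→Slot 6 ($150), Delta→Slot 5 ($100), Juno→Slot 2 ($119), Flint→Slot 1 ($124), Umbra→Slot 7 ($143) — total 150+100+119+124+143 = $636.
Row-greedy (each advertiser in turn takes its best remaining slot) gives $547, worse by 89.
Swapping Delta↔Flint (Delta→Slot 1 $134, Flint→Slot 5 $37) loses 53.

Maximum total: $636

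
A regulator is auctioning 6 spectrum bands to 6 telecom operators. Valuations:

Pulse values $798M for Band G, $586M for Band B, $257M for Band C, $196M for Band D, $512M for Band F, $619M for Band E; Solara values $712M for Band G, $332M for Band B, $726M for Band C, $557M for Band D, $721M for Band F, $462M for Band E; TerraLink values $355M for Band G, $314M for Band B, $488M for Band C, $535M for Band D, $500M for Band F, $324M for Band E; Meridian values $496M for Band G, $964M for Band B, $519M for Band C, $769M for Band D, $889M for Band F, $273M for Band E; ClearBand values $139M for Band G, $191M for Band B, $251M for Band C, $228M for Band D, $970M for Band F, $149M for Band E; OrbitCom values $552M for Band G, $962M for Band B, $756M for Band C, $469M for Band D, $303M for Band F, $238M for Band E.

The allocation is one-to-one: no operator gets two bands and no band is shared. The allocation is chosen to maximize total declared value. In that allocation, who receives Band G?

Optimal: Pulse→Band E ($619M), Solara→Band G ($712M), TerraLink→Band D ($535M), Meridian→Band B ($964M), ClearBand→Band F ($970M), OrbitCom→Band C ($756M) — total 619+712+535+964+970+756 = $4556M.
Column-greedy (each band in turn goes to its best remaining operator) gives $4369M, worse by 187.
Next-best assignment: Pulse→Band G, Solara→Band C, TerraLink→Band E, Meridian→Band D, ClearBand→Band F, OrbitCom→Band B = $4549M.
Swapping Solara↔Meridian (Solara→Band B $332M, Meridian→Band G $496M) loses 848.
Solara's own top band is Band C ($726M), but forcing Solara→Band C and reassigning the rest optimally gives only $4549M — worse by 7.

Solara receives Band G.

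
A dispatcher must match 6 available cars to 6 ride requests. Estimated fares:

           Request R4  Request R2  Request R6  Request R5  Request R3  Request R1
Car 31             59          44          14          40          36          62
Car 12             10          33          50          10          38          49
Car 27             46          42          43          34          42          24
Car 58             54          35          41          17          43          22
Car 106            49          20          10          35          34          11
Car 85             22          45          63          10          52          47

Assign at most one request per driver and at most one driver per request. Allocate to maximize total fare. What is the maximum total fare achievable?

Max total: $295

Optimal: Car 31→Request R1 ($62), Car 12→Request R6 ($50), Car 27→Request R2 ($42), Car 58→Request R4 ($54), Car 106→Request R5 ($35), Car 85→Request R3 ($52) — total 62+50+42+54+35+52 = $295.
Column-greedy (each request in turn goes to its best remaining driver) gives $256, worse by 39.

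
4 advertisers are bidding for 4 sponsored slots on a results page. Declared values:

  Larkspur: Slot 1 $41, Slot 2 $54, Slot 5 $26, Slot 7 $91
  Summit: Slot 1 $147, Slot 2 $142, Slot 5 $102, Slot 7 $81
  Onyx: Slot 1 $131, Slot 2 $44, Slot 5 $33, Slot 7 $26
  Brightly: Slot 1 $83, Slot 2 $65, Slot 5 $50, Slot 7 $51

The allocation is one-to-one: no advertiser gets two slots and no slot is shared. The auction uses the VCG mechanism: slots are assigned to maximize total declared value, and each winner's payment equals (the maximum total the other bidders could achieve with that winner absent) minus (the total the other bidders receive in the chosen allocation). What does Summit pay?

Summit pays $15.

Efficient allocation: Larkspur→Slot 7 ($91), Summit→Slot 2 ($142), Onyx→Slot 1 ($131), Brightly→Slot 5 ($50); total welfare W = $414.
Summit receives Slot 2 at value $142, so the others get W − 142 = $272.
Without Summit: best allocation of the remaining 3 bidders over all 4 slots is Larkspur→Slot 7 ($91), Onyx→Slot 1 ($131), Brightly→Slot 2 ($65), total $287.
VCG payment = (others' best without Summit) − (others' welfare with Summit) = 287 − 272 = $15.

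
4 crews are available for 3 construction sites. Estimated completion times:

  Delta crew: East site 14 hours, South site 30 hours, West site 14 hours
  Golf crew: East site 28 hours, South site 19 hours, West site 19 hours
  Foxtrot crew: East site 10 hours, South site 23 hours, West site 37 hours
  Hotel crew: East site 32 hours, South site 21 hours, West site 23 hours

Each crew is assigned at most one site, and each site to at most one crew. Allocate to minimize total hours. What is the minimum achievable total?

Treat this as an assignment problem: match each crew to one site.
Optimal: Foxtrot crew→East site (10 hours), Golf crew→South site (19 hours), Delta crew→West site (14 hours) — total 10+19+14 = 43 hours.
Row-greedy (each crew in turn takes its cheapest remaining site) gives 70 hours, worse by 27.
Next-best assignment: Foxtrot crew→East site, Hotel crew→South site, Delta crew→West site = 45 hours.
Swapping Foxtrot crew↔Delta crew (Foxtrot crew→West site 37 hours, Delta crew→East site 14 hours) adds 27.
No other one-to-one assignment undercuts 43 hours.

Min total: 43 hours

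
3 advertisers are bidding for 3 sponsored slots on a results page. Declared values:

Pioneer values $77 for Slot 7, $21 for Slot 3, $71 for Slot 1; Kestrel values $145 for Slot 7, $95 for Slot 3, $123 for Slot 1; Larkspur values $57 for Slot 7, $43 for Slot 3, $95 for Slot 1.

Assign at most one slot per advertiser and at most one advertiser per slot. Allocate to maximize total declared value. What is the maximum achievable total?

Max total: $267

Optimal: Pioneer→Slot 7 ($77), Kestrel→Slot 3 ($95), Larkspur→Slot 1 ($95) — total 77+95+95 = $267.
Swapping Larkspur↔Kestrel (Larkspur→Slot 3 $43, Kestrel→Slot 1 $123) loses 24.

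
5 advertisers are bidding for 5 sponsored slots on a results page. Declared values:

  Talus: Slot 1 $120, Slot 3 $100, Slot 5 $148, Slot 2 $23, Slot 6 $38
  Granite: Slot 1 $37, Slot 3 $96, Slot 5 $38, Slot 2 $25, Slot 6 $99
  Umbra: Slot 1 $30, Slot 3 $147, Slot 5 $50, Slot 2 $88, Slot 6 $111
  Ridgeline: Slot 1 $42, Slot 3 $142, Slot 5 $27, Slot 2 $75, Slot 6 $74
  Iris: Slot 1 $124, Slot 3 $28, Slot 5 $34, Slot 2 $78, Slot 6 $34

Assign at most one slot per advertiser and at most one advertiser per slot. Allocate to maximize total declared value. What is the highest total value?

Maximum total: $601

Optimal: Talus→Slot 5 ($148), Granite→Slot 6 ($99), Umbra→Slot 2 ($88), Ridgeline→Slot 3 ($142), Iris→Slot 1 ($124) — total 148+99+88+142+124 = $601.
Max-entry greedy (repeatedly take the single best remaining cell) gives $593, worse by 8.
Next-best assignment: Talus→Slot 5, Granite→Slot 6, Umbra→Slot 3, Ridgeline→Slot 2, Iris→Slot 1 = $593.
Swapping Ridgeline↔Granite (Ridgeline→Slot 6 $74, Granite→Slot 3 $96) loses 71.
Checked against all permutations: $601 is optimal.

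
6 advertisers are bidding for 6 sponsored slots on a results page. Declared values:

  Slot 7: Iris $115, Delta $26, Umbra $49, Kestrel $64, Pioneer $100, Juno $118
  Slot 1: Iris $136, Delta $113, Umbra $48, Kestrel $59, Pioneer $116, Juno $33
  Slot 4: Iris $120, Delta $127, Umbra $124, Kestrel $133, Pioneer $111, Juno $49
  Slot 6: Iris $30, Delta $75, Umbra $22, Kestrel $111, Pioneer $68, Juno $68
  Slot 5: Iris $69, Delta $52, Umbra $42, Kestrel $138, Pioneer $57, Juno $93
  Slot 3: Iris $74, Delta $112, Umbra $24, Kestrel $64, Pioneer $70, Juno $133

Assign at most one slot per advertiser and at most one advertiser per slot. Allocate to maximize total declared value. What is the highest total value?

Max total: $706

This is the linear assignment problem.
Optimal: Iris→Slot 1 ($136), Delta→Slot 6 ($75), Umbra→Slot 4 ($124), Kestrel→Slot 5 ($138), Pioneer→Slot 7 ($100), Juno→Slot 3 ($133) — total 136+75+124+138+100+133 = $706.
Column-greedy (each slot in turn goes to its best remaining advertiser) gives $543, worse by 163.
Next-best assignment: Iris→Slot 7, Delta→Slot 6, Umbra→Slot 4, Kestrel→Slot 5, Pioneer→Slot 1, Juno→Slot 3 = $701.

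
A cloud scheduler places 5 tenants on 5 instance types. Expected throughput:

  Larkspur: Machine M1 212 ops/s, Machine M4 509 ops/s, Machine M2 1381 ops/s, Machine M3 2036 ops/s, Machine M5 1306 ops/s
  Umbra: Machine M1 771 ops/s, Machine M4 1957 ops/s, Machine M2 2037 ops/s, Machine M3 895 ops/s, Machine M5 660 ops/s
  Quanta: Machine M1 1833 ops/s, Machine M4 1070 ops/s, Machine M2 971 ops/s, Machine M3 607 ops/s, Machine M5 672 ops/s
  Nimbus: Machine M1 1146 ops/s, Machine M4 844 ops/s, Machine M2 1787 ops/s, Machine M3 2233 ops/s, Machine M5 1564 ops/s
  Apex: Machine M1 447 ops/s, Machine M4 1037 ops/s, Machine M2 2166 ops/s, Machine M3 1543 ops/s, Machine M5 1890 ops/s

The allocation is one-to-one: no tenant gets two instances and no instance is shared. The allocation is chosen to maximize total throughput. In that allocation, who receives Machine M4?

Optimal: Larkspur→Machine M3 (2036 ops/s), Umbra→Machine M4 (1957 ops/s), Quanta→Machine M1 (1833 ops/s), Nimbus→Machine M5 (1564 ops/s), Apex→Machine M2 (2166 ops/s) — total 2036+1957+1833+1564+2166 = 9556 ops/s.
Row-greedy (each tenant in turn takes its best remaining instance) gives 8507 ops/s, worse by 1049.
Next-best assignment: Larkspur→Machine M3, Umbra→Machine M4, Quanta→Machine M1, Nimbus→Machine M2, Apex→Machine M5 = 9503 ops/s.
Swapping Nimbus↔Umbra (Nimbus→Machine M4 844 ops/s, Umbra→Machine M5 660 ops/s) loses 2017.
Umbra's own top instance is Machine M2 (2037 ops/s), but forcing Umbra→Machine M2 and reassigning the rest optimally gives only 8640 ops/s — worse by 916.

Umbra receives Machine M4.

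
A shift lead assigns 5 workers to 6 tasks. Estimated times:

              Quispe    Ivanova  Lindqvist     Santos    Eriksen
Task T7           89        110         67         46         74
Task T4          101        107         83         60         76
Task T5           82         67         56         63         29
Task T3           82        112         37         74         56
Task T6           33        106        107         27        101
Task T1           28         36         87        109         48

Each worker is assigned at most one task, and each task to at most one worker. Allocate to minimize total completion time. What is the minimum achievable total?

Optimal: Quispe→Task T6 (33 min), Ivanova→Task T1 (36 min), Lindqvist→Task T3 (37 min), Santos→Task T7 (46 min), Eriksen→Task T5 (29 min) — total 33+36+37+46+29 = 181 min.
Row-greedy (each worker in turn takes its cheapest remaining task) gives 233 min, worse by 52.
Every other assignment is strictly worse.

Minimum total: 181 min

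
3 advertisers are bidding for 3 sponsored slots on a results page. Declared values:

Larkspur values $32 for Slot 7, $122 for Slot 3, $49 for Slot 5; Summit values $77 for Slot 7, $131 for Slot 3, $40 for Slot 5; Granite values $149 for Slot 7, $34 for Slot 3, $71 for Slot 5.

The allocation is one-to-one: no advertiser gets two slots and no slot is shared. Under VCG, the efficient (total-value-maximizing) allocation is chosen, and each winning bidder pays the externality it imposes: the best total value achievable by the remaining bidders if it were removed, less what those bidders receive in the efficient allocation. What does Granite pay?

Granite pays $19.

Efficient allocation: Larkspur→Slot 5 ($49), Summit→Slot 3 ($131), Granite→Slot 7 ($149); total welfare W = $329.
Granite receives Slot 7 at value $149, so the others get W − 149 = $180.
Without Granite: best allocation of the remaining 2 bidders over all 3 slots is Larkspur→Slot 3 ($122), Summit→Slot 7 ($77), total $199.
VCG payment = (others' best without Granite) − (others' welfare with Granite) = 199 − 180 = $19.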